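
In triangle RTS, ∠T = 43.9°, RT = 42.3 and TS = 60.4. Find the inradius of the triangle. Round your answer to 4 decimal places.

By the law of cosines, SR² = RT² + TS² − 2·RT·TS·cos T = 1755.5, so SR ≈ 41.899.
Area = ½·RT·TS·sin T ≈ 885.79.
Semiperimeter s = (60.4+41.899+42.3)/2 = 72.3.
Inradius = area/s = 885.79/72.3 ≈ 12.252.

r ≈ 12.2517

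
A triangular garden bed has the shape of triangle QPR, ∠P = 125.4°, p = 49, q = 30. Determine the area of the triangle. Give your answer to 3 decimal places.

Law of sines: sin Q = q·sin P/p ≈ 0.49906.
Since p ≥ q, only the acute value applies: ∠Q ≈ 29.94°.
Then ∠R = 180° − ∠P − ∠Q ≈ 24.66°.
Law of sines gives r = p·sin R/sin P ≈ 25.083.
Area = ½·p·q·sin R ≈ 306.69.

306.693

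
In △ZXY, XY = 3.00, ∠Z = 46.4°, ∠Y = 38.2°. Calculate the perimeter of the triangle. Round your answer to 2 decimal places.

perimeter ≈ 9.69

The third angle is ∠X = 180° − ∠Y − ∠Z = 95.40°.
Law of sines: YZ = XY·sin X/sin Z ≈ 4.1243.
Law of sines: ZX = XY·sin Y/sin Z ≈ 2.5619.
Semiperimeter s = (3+4.1243+2.5619)/2 = 4.8431.
Perimeter = 3 + 4.1243 + 2.5619 = 9.6861.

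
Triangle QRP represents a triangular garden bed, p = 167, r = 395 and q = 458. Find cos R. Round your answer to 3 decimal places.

0.534

By the law of cosines, cos R = (p² + q² − r²) / (2·p·q) ≈ 0.53361, so ∠R ≈ 57.75°.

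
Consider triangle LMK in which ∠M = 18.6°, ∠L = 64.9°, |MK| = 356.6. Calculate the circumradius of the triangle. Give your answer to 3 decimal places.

The third angle is ∠K = 180° − ∠L − ∠M = 96.50°.
Law of sines: |KL| = |MK|·sin M/sin L ≈ 125.6.
Law of sines: |LM| = |MK|·sin K/sin L ≈ 391.25.
Circumradius = |MK|/(2 sin L) ≈ 196.89.

196.893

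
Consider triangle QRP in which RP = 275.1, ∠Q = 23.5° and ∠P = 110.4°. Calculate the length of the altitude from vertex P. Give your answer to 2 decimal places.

The third angle is ∠R = 180° − ∠P − ∠Q = 46.10°.
Law of sines: PQ = RP·sin R/sin Q ≈ 497.11.
Law of sines: QR = RP·sin P/sin Q ≈ 646.64.
Area = ½·RP·PQ·sin P ≈ 64089.
The altitude from P has length 2·area/QR ≈ 198.22.

h_P ≈ 198.22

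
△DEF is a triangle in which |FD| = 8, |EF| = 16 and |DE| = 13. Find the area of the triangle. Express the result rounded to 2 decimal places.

Semiperimeter s = (16 + 8 + 13)/2 = 18.5.
Heron's formula: area = √(18.5·2.5·10.5·5.5) ≈ 51.681.

area ≈ 51.68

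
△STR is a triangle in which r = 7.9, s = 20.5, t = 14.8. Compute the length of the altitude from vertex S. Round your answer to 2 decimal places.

h_S ≈ 4.59

Semiperimeter p = (20.5 + 14.8 + 7.9)/2 = 21.6.
Heron's formula: area = √(21.6·1.1·6.8·13.7) ≈ 47.048.
The altitude from S has length 2·area/s ≈ 4.59.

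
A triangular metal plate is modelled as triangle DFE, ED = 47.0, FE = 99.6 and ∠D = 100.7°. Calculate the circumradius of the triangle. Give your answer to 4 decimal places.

Law of sines: sin F = ED·sin D/FE ≈ 0.46368.
Since FE ≥ ED, only the acute value applies: ∠F ≈ 27.63°.
Then ∠E = 180° − ∠D − ∠F ≈ 51.67°.
Law of sines gives DF = FE·sin E/sin D ≈ 79.519.
Circumradius = FE/(2 sin D) ≈ 50.681.

R ≈ 50.6812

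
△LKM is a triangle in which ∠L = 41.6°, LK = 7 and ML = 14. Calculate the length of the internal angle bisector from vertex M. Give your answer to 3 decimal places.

By the law of cosines, KM² = ML² + LK² − 2·ML·LK·cos L = 98.432, so KM ≈ 9.9213.
Law of cosines again: cos M = (KM² + ML² − LK²)/(2·KM·ML) ≈ 0.88350, so ∠M ≈ 27.93°.
The bisector from M has length 2·KM·ML·cos(∠M/2)/(KM+ML) ≈ 11.27.

t_M ≈ 11.270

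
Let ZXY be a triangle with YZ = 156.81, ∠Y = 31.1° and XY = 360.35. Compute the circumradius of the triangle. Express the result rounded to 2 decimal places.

By the law of cosines, ZX² = XY² + YZ² − 2·XY·YZ·cos Y = 57672, so ZX ≈ 240.15.
Area = ½·XY·YZ·sin Y ≈ 14594.
Circumradius = ZX/(2 sin Y) ≈ 232.46.

232.46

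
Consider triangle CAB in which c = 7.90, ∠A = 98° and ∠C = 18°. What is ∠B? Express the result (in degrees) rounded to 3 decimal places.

64.000

The third angle is ∠B = 180° − ∠C − ∠A = 64.00°.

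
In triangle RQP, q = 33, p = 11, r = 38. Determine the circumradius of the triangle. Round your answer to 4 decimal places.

By the law of cosines, cos R = (q² + p² − r²) / (2·q·p) ≈ -0.32231, so ∠R ≈ 108.80°.
Circumradius = r/(2 sin R) ≈ 20.071.

20.0711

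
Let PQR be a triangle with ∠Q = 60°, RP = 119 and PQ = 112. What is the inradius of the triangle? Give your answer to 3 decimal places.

34.047

Law of sines: sin R = PQ·sin Q/RP ≈ 0.81508.
Since RP ≥ PQ, only the acute value applies: ∠R ≈ 54.60°.
Then ∠P = 180° − ∠Q − ∠R ≈ 65.40°.
Law of sines gives QR = RP·sin P/sin Q ≈ 124.94.
Area = ½·RP·PQ·sin P ≈ 6059.4.
Semiperimeter s = (124.94+119+112)/2 = 177.97.
Inradius = area/s = 6059.4/177.97 ≈ 34.047.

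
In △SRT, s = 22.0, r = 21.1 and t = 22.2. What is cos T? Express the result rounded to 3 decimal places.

By the law of cosines, cos T = (s² + r² − t²) / (2·s·r) ≈ 0.47002, so ∠T ≈ 1.081 rad.

0.470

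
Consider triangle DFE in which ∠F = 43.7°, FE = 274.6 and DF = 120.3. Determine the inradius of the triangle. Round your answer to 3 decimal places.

r ≈ 38.031

By the law of cosines, ED² = DF² + FE² − 2·DF·FE·cos F = 42112, so ED ≈ 205.21.
Area = ½·DF·FE·sin F ≈ 11411.
Semiperimeter s = (274.6+205.21+120.3)/2 = 300.06.
Inradius = area/s = 11411/300.06 ≈ 38.031.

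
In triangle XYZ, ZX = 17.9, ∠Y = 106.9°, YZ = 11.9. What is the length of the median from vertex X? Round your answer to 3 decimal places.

Law of sines: sin X = YZ·sin Y/ZX ≈ 0.63609.
Since ZX ≥ YZ, only the acute value applies: ∠X ≈ 39.50°.
Then ∠Z = 180° − ∠Y − ∠X ≈ 33.60°.
Law of sines gives XY = ZX·sin Z/sin Y ≈ 10.352.
Median from X: ½√(2·ZX² + 2·XY² − YZ²) ≈ 13.356.

m_X ≈ 13.356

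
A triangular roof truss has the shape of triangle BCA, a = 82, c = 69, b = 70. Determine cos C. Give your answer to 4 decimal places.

By the law of cosines, cos C = (a² + b² − c²) / (2·a·b) ≈ 0.59782, so ∠C ≈ 53.29°.

cos C ≈ 0.5978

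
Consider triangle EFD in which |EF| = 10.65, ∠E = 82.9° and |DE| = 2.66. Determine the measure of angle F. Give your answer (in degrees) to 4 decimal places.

∠F ≈ 14.3456°

By the law of cosines, |FD|² = |DE|² + |EF|² − 2·|DE|·|EF|·cos E = 113.5, so |FD| ≈ 10.653.
Law of cosines again: cos F = (|EF|² + |FD|² − |DE|²)/(2·|EF|·|FD|) ≈ 0.96882, so ∠F ≈ 14.35°.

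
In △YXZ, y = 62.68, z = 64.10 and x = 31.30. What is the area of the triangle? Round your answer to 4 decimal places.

Semiperimeter s = (62.68 + 31.3 + 64.1)/2 = 79.04.
Heron's formula: area = √(79.04·16.36·47.74·14.94) ≈ 960.35.

area ≈ 960.3546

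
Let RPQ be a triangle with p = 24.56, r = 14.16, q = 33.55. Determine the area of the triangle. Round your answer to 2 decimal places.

Semiperimeter s = (14.16 + 24.56 + 33.55)/2 = 36.135.
Heron's formula: area = √(36.135·21.975·11.575·2.585) ≈ 154.14.

154.14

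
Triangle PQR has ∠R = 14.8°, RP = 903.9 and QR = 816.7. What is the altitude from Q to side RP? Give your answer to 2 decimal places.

By the law of cosines, PQ² = QR² + RP² − 2·QR·RP·cos R = 56587, so PQ ≈ 237.88.
Area = ½·QR·RP·sin R ≈ 94287.
The altitude from Q has length 2·area/RP ≈ 208.62.

208.62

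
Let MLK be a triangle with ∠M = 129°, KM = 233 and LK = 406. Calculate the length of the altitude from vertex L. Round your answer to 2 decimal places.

h_L ≈ 168.45

Law of sines: sin L = KM·sin M/LK ≈ 0.44600.
Since LK ≥ KM, only the acute value applies: ∠L ≈ 26.49°.
Then ∠K = 180° − ∠M − ∠L ≈ 24.51°.
Law of sines gives ML = LK·sin K/sin M ≈ 216.75.
Area = ½·LK·KM·sin K ≈ 19624.
The altitude from L has length 2·area/KM ≈ 168.45.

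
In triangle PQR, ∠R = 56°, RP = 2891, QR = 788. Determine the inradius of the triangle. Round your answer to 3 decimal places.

By the law of cosines, PQ² = QR² + RP² − 2·QR·RP·cos R = 6.431e+06, so PQ ≈ 2535.9.
Area = ½·QR·RP·sin R ≈ 9.4432e+05.
Semiperimeter s = (788+2891+2535.9)/2 = 3107.5.
Inradius = area/s = 9.4432e+05/3107.5 ≈ 303.89.

303.886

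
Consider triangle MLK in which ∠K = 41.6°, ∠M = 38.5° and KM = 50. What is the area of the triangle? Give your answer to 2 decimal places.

area ≈ 524.44

The third angle is ∠L = 180° − ∠K − ∠M = 99.90°.
Law of sines: LK = KM·sin M/sin L ≈ 31.596.
Law of sines: ML = KM·sin K/sin L ≈ 33.698.
Area = ½·KM·LK·sin K ≈ 524.44.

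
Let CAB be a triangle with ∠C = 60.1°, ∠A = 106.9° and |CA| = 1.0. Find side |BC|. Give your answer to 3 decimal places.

The third angle is ∠B = 180° − ∠C − ∠A = 13.00°.
Law of sines: |BC| = |CA|·sin A/sin B ≈ 4.2534.

4.253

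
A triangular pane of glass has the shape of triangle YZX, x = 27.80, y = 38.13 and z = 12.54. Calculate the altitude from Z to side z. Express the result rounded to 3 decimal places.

Semiperimeter s = (38.13 + 12.54 + 27.8)/2 = 39.235.
Heron's formula: area = √(39.235·1.105·26.695·11.435) ≈ 115.04.
The altitude from Z has length 2·area/z ≈ 18.348.

18.348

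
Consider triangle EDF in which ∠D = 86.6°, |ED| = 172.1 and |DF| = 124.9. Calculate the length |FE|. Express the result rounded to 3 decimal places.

206.564

By the law of cosines, |FE|² = |ED|² + |DF|² − 2·|ED|·|DF|·cos D = 42669, so |FE| ≈ 206.56.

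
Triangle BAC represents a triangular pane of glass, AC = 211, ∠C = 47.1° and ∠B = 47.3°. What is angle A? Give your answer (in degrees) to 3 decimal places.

The third angle is ∠A = 180° − ∠C − ∠B = 85.60°.

∠A ≈ 85.600°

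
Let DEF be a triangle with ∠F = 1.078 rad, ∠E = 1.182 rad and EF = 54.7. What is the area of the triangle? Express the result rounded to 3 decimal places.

The third angle is ∠D = π − ∠E − ∠F = 0.882 rad.
Law of sines: FD = EF·sin E/sin D ≈ 65.588.
Law of sines: DE = EF·sin F/sin D ≈ 62.444.
Area = ½·EF·FD·sin F ≈ 1580.4.

1580.384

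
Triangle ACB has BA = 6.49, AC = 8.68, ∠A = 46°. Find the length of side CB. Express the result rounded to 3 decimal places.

By the law of cosines, CB² = BA² + AC² − 2·BA·AC·cos A = 39.198, so CB ≈ 6.2608.

6.261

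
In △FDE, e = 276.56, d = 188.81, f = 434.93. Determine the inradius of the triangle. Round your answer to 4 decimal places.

Semiperimeter s = (434.93 + 188.81 + 276.56)/2 = 450.15.
Heron's formula: area = √(450.15·15.22·261.34·173.59) ≈ 17630.
Inradius = area/s = 17630/450.15 ≈ 39.165.

r ≈ 39.1646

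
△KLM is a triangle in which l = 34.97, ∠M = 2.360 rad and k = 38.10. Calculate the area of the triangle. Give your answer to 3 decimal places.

Area = ½·k·l·sin M ≈ 469.26.

469.263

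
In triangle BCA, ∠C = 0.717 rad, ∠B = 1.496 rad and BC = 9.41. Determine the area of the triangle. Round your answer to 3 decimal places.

The third angle is ∠A = π − ∠B − ∠C = 0.929 rad.
Law of sines: CA = BC·sin B/sin A ≈ 11.718.
Law of sines: AB = BC·sin C/sin A ≈ 7.7219.
Area = ½·BC·CA·sin C ≈ 36.23.

36.230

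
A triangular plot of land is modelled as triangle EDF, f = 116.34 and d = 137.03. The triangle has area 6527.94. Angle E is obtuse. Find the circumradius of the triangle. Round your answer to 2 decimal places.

From area = ½·d·f·sin E, we get sin E = 2·area/(d·f) ≈ 0.81896.
Taking the obtuse solution, ∠E ≈ 125.02°.
Law of cosines then gives e ≈ 224.96.
Circumradius = e/(2 sin E) ≈ 137.35.

137.35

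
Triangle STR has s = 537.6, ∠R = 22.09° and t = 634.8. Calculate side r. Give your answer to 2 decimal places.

244.03

By the law of cosines, r² = s² + t² − 2·s·t·cos R = 59550, so r ≈ 244.03.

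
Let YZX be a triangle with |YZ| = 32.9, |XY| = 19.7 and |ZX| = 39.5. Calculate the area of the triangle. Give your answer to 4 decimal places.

Semiperimeter s = (39.5 + 19.7 + 32.9)/2 = 46.05.
Heron's formula: area = √(46.05·6.55·26.35·13.15) ≈ 323.29.

area ≈ 323.2873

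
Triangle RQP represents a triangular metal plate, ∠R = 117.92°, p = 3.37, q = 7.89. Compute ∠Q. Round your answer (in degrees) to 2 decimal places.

By the law of cosines, r² = q² + p² − 2·q·p·cos R = 98.509, so r ≈ 9.9252.
Law of cosines again: cos Q = (p² + r² − q²)/(2·p·r) ≈ 0.71177, so ∠Q ≈ 44.62°.

∠Q ≈ 44.62°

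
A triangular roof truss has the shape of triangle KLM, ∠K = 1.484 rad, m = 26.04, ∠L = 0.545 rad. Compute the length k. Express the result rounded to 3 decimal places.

The third angle is ∠M = π − ∠K − ∠L = 1.113 rad.
Law of sines: k = m·sin K/sin M ≈ 28.926.

28.926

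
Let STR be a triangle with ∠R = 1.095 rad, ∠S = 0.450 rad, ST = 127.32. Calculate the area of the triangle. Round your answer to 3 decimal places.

area ≈ 3964.669

The third angle is ∠T = π − ∠R − ∠S = 1.597 rad.
Law of sines: TR = ST·sin S/sin R ≈ 62.3.
Law of sines: RS = ST·sin T/sin R ≈ 143.18.
Area = ½·ST·TR·sin T ≈ 3964.7.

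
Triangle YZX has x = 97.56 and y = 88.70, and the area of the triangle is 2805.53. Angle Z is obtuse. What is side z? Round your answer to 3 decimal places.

174.818

From area = ½·x·y·sin Z, we get sin Z = 2·area/(x·y) ≈ 0.64841.
Taking the obtuse solution, ∠Z ≈ 139.58°.
Law of cosines then gives z ≈ 174.82.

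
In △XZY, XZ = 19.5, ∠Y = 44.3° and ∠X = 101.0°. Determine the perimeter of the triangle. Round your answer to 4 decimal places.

perimeter ≈ 62.8019

The third angle is ∠Z = 180° − ∠Y − ∠X = 34.70°.
Law of sines: ZY = XZ·sin X/sin Y ≈ 27.407.
Law of sines: YX = XZ·sin Z/sin Y ≈ 15.894.
Semiperimeter s = (27.407+15.894+19.5)/2 = 31.401.
Perimeter = 27.407 + 15.894 + 19.5 = 62.802.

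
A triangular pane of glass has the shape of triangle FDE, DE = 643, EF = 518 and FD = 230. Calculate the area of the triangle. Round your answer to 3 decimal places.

Semiperimeter s = (643 + 518 + 230)/2 = 695.5.
Heron's formula: area = √(695.5·52.5·177.5·465.5) ≈ 54927.

area ≈ 54927.172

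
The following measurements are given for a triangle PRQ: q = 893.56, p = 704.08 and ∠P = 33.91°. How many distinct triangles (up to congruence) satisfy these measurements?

q·sin P = 893.56·sin(33.91°) ≈ 498.5.
Since q sin P < p < q (498.5 < 704.08 < 893.56), two triangles exist.

2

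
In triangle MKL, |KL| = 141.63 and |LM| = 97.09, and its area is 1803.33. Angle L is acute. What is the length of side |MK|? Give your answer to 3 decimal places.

54.283

From area = ½·|KL|·|LM|·sin L, we get sin L = 2·area/(|KL|·|LM|) ≈ 0.26229.
Taking the acute solution, ∠L ≈ 15.21°.
Law of cosines then gives |MK| ≈ 54.283.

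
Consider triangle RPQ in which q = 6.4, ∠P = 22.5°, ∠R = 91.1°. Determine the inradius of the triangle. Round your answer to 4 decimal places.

1.0652

The third angle is ∠Q = 180° − ∠R − ∠P = 66.40°.
Law of sines: r = q·sin R/sin Q ≈ 6.9828.
Law of sines: p = q·sin P/sin Q ≈ 2.6727.
Area = ½·q·r·sin P ≈ 8.5511.
Semiperimeter s = (6.9828+2.6727+6.4)/2 = 8.0278.
Inradius = area/s = 8.5511/8.0278 ≈ 1.0652.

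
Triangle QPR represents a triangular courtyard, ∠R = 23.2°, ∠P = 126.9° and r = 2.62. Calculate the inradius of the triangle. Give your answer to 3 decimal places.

0.617

The third angle is ∠Q = 180° − ∠P − ∠R = 29.90°.
Law of sines: q = r·sin Q/sin R ≈ 3.3153.
Law of sines: p = r·sin P/sin R ≈ 5.3185.
Area = ½·r·q·sin P ≈ 3.4731.
Semiperimeter s = (3.3153+5.3185+2.62)/2 = 5.6269.
Inradius = area/s = 3.4731/5.6269 ≈ 0.61723.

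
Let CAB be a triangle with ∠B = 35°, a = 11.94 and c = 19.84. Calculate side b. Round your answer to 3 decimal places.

12.169

By the law of cosines, b² = c² + a² − 2·c·a·cos B = 148.09, so b ≈ 12.169.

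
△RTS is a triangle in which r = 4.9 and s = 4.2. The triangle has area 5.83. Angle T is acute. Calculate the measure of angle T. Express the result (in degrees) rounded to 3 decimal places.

From area = ½·s·r·sin T, we get sin T = 2·area/(s·r) ≈ 0.56657.
Taking the acute solution, ∠T ≈ 34.51°.

34.511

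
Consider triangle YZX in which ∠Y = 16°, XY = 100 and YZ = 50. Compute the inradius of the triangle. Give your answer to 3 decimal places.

6.765

By the law of cosines, ZX² = XY² + YZ² − 2·XY·YZ·cos Y = 2887.4, so ZX ≈ 53.734.
Area = ½·XY·YZ·sin Y ≈ 689.09.
Semiperimeter s = (53.734+100+50)/2 = 101.87.
Inradius = area/s = 689.09/101.87 ≈ 6.7646.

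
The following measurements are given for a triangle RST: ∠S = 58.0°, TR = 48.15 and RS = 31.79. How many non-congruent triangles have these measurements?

1

RS·sin S = 31.79·sin(58.0°) ≈ 26.96.
Since TR ≥ RS, exactly one triangle exists.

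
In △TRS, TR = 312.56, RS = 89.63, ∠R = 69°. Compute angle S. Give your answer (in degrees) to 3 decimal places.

By the law of cosines, ST² = TR² + RS² − 2·TR·RS·cos R = 85648, so ST ≈ 292.66.
Law of cosines again: cos S = (RS² + ST² − TR²)/(2·RS·ST) ≈ -0.07648, so ∠S ≈ 94.39°.

94.386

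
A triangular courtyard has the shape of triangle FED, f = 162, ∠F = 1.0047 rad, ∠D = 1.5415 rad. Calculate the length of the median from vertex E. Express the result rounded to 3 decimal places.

The third angle is ∠E = π − ∠D − ∠F = 0.5954 rad.
Law of sines: e = f·sin E/sin F ≈ 107.65.
Law of sines: d = f·sin D/sin F ≈ 191.86.
Median from E: ½√(2·d² + 2·f² − e²) ≈ 169.2.

m_E ≈ 169.205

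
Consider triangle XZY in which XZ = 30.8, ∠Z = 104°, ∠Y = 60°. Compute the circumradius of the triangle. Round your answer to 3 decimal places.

R ≈ 17.782

The third angle is ∠X = 180° − ∠Z − ∠Y = 16.00°.
Law of sines: ZY = XZ·sin X/sin Y ≈ 9.803.
Law of sines: YX = XZ·sin Z/sin Y ≈ 34.508.
Circumradius = XZ/(2 sin Y) ≈ 17.782.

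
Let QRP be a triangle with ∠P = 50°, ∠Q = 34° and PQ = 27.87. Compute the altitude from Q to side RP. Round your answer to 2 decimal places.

21.35

The third angle is ∠R = 180° − ∠P − ∠Q = 96.00°.
Law of sines: RP = PQ·sin Q/sin R ≈ 15.671.
Law of sines: QR = PQ·sin P/sin R ≈ 21.467.
Area = ½·PQ·RP·sin P ≈ 167.28.
The altitude from Q has length 2·area/RP ≈ 21.35.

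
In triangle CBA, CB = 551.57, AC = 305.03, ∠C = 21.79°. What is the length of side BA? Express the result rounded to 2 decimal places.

291.25

By the law of cosines, BA² = AC² + CB² − 2·AC·CB·cos C = 84824, so BA ≈ 291.25.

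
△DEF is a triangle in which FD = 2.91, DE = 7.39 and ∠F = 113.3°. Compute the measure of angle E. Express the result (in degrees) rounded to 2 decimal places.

Law of sines: sin E = FD·sin F/DE ≈ 0.36166.
Since DE ≥ FD, only the acute value applies: ∠E ≈ 21.20°.
Then ∠D = 180° − ∠F − ∠E ≈ 45.50°.

∠E ≈ 21.20°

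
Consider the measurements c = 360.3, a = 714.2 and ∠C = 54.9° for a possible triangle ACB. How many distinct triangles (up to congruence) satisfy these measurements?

a·sin C = 714.2·sin(54.9°) ≈ 584.3.
Since c = 360.3 < 584.3 = a sin C, no triangle exists.

0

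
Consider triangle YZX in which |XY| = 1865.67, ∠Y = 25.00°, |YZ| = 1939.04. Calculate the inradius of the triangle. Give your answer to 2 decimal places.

By the law of cosines, |ZX|² = |XY|² + |YZ|² − 2·|XY|·|YZ|·cos Y = 6.8327e+05, so |ZX| ≈ 826.6.
Area = ½·|XY|·|YZ|·sin Y ≈ 7.6443e+05.
Semiperimeter s = (826.6+1865.7+1939)/2 = 2315.7.
Inradius = area/s = 7.6443e+05/2315.7 ≈ 330.12.

330.12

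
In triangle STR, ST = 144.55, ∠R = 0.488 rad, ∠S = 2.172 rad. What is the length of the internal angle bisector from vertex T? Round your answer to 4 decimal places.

t_T ≈ 178.9924

The third angle is ∠T = π − ∠R − ∠S = 0.482 rad.
Law of sines: TR = ST·sin S/sin R ≈ 254.24.
Law of sines: RS = ST·sin T/sin R ≈ 142.8.
The bisector from T has length 2·ST·TR·cos(∠T/2)/(ST+TR) ≈ 178.99.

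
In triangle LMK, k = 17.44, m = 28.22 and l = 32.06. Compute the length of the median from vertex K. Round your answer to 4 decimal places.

Median from K: ½√(2·l² + 2·m² − k²) ≈ 28.915.

m_K ≈ 28.9148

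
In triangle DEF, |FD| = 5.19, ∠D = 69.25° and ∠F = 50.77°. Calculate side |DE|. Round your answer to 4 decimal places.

The third angle is ∠E = 180° − ∠F − ∠D = 59.98°.
Law of sines: |DE| = |FD|·sin F/sin E ≈ 4.6431.

4.6431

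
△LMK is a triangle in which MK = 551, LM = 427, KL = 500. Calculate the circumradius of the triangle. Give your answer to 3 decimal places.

288.943

By the law of cosines, cos L = (KL² + LM² − MK²) / (2·KL·LM) ≈ 0.30147, so ∠L ≈ 72.45°.
Circumradius = MK/(2 sin L) ≈ 288.94.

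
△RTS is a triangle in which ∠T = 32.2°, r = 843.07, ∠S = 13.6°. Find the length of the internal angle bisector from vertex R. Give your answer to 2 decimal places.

t_R ≈ 149.31

The third angle is ∠R = 180° − ∠T − ∠S = 134.20°.
Law of sines: t = r·sin T/sin R ≈ 626.65.
Law of sines: s = r·sin S/sin R ≈ 276.52.
The bisector from R has length 2·t·s·cos(∠R/2)/(t+s) ≈ 149.31.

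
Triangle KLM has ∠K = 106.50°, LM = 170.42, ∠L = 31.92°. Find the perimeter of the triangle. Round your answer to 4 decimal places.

perimeter ≈ 382.3564

The third angle is ∠M = 180° − ∠K − ∠L = 41.58°.
Law of sines: MK = LM·sin L/sin K ≈ 93.977.
Law of sines: KL = LM·sin M/sin K ≈ 117.96.
Semiperimeter s = (170.42+93.977+117.96)/2 = 191.18.
Perimeter = 170.42 + 93.977 + 117.96 = 382.36.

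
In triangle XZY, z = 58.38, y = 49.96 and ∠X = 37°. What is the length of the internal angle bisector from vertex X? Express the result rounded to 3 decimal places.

By the law of cosines, x² = z² + y² − 2·z·y·cos X = 1245.5, so x ≈ 35.292.
The bisector from X has length 2·z·y·cos(∠X/2)/(z+y) ≈ 51.06.

t_X ≈ 51.060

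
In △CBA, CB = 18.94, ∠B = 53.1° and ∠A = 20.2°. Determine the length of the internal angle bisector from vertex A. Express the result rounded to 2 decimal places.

47.07

The third angle is ∠C = 180° − ∠B − ∠A = 106.70°.
Law of sines: BA = CB·sin C/sin A ≈ 52.538.
Law of sines: AC = CB·sin B/sin A ≈ 43.864.
The bisector from A has length 2·BA·AC·cos(∠A/2)/(BA+AC) ≈ 47.069.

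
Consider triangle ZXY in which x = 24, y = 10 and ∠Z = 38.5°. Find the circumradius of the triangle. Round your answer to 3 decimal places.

R ≈ 13.920

By the law of cosines, z² = x² + y² − 2·x·y·cos Z = 300.35, so z ≈ 17.331.
Area = ½·x·y·sin Z ≈ 74.702.
Circumradius = z/(2 sin Z) ≈ 13.92.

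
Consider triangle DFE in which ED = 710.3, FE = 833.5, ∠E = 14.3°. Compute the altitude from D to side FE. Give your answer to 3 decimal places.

h_D ≈ 175.443

By the law of cosines, DF² = FE² + ED² − 2·FE·ED·cos E = 51866, so DF ≈ 227.74.
Area = ½·FE·ED·sin E ≈ 73116.
The altitude from D has length 2·area/FE ≈ 175.44.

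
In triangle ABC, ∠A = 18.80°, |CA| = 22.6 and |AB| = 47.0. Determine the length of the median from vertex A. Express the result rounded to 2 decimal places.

By the law of cosines, |BC|² = |CA|² + |AB|² − 2·|CA|·|AB|·cos A = 708.7, so |BC| ≈ 26.621.
Median from A: ½√(2·|CA|² + 2·|AB|² − |BC|²) ≈ 34.39.

34.39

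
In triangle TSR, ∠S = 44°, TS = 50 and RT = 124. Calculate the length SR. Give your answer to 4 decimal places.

155.0032

Law of sines: sin R = TS·sin S/RT ≈ 0.28010.
Since RT ≥ TS, only the acute value applies: ∠R ≈ 16.27°.
Then ∠T = 180° − ∠S − ∠R ≈ 119.73°.
Law of sines gives SR = RT·sin T/sin S ≈ 155.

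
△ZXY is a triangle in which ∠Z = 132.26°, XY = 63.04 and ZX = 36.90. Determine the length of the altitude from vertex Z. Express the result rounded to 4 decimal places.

13.8638

Law of sines: sin Y = ZX·sin Z/XY ≈ 0.43321.
Since XY ≥ ZX, only the acute value applies: ∠Y ≈ 25.67°.
Then ∠X = 180° − ∠Z − ∠Y ≈ 22.07°.
Law of sines gives YZ = XY·sin X/sin Z ≈ 32.002.
Area = ½·XY·ZX·sin X ≈ 436.99.
The altitude from Z has length 2·area/XY ≈ 13.864.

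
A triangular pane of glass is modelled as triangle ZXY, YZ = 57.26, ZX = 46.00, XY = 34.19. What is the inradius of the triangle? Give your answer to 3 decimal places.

Semiperimeter s = (34.19 + 57.26 + 46)/2 = 68.725.
Heron's formula: area = √(68.725·34.535·11.465·22.725) ≈ 786.37.
Inradius = area/s = 786.37/68.725 ≈ 11.442.

r ≈ 11.442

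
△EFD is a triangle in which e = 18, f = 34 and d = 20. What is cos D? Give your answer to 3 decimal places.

By the law of cosines, cos D = (e² + f² − d²) / (2·e·f) ≈ 0.88235, so ∠D ≈ 28.07°.

cos D ≈ 0.882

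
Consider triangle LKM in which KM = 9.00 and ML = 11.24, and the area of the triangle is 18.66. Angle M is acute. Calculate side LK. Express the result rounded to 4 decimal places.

From area = ½·KM·ML·sin M, we get sin M = 2·area/(KM·ML) ≈ 0.36892.
Taking the acute solution, ∠M ≈ 21.65°.
Law of cosines then gives LK ≈ 4.3919.

4.3919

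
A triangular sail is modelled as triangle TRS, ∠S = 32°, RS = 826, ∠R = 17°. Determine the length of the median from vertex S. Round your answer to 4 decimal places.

m_S ≈ 555.1951

The third angle is ∠T = 180° − ∠R − ∠S = 131.00°.
Law of sines: ST = RS·sin R/sin T ≈ 319.99.
Law of sines: TR = RS·sin S/sin T ≈ 579.98.
Median from S: ½√(2·RS² + 2·ST² − TR²) ≈ 555.2.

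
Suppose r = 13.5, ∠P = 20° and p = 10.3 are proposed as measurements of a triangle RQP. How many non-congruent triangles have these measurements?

r·sin P = 13.5·sin(20°) ≈ 4.617.
Since r sin P < p < r (4.617 < 10.3 < 13.5), two triangles exist.

2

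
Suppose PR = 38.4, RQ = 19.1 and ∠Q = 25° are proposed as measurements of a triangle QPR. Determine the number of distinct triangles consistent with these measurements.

RQ·sin Q = 19.1·sin(25°) ≈ 8.072.
Since PR ≥ RQ, exactly one triangle exists.

1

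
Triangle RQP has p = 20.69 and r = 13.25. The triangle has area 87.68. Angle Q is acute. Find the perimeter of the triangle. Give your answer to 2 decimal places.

From area = ½·p·r·sin Q, we get sin Q = 2·area/(p·r) ≈ 0.63967.
Taking the acute solution, ∠Q ≈ 39.77°.
Law of cosines then gives q ≈ 13.498.
Perimeter = 13.25 + 13.498 + 20.69 = 47.438.

perimeter ≈ 47.44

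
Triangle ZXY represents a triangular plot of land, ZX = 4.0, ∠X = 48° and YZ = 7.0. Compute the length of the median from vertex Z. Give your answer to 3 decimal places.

Law of sines: sin Y = ZX·sin X/YZ ≈ 0.42465.
Since YZ ≥ ZX, only the acute value applies: ∠Y ≈ 25.13°.
Then ∠Z = 180° − ∠X − ∠Y ≈ 106.87°.
Law of sines gives XY = YZ·sin Z/sin X ≈ 9.014.
Median from Z: ½√(2·YZ² + 2·ZX² − XY²) ≈ 3.491.

3.491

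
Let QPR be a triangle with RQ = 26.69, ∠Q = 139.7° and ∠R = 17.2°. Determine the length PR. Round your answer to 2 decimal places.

44.00

The third angle is ∠P = 180° − ∠R − ∠Q = 23.10°.
Law of sines: PR = RQ·sin Q/sin P ≈ 44.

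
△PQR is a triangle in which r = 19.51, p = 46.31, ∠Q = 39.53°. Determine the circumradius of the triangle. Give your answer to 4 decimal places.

By the law of cosines, q² = r² + p² − 2·r·p·cos Q = 1131.5, so q ≈ 33.638.
Area = ½·r·p·sin Q ≈ 287.53.
Circumradius = q/(2 sin Q) ≈ 26.425.

26.4250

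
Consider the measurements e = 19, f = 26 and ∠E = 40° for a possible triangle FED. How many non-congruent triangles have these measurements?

f·sin E = 26·sin(40°) ≈ 16.71.
Since f sin E < e < f (16.71 < 19 < 26), two triangles exist.

2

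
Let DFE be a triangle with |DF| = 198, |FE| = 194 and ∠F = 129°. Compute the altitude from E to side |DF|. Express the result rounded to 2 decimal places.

h_E ≈ 150.77

By the law of cosines, |ED|² = |DF|² + |FE|² − 2·|DF|·|FE|·cos F = 1.2519e+05, so |ED| ≈ 353.82.
Area = ½·|DF|·|FE|·sin F ≈ 14926.
The altitude from E has length 2·area/|DF| ≈ 150.77.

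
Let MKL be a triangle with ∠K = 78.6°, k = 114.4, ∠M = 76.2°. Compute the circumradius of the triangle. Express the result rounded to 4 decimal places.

58.3512

The third angle is ∠L = 180° − ∠M − ∠K = 25.20°.
Law of sines: m = k·sin M/sin K ≈ 113.33.
Law of sines: l = k·sin L/sin K ≈ 49.689.
Circumradius = k/(2 sin K) ≈ 58.351.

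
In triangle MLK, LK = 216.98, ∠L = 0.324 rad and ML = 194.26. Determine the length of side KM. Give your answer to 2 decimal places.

By the law of cosines, KM² = ML² + LK² − 2·ML·LK·cos L = 4902.4, so KM ≈ 70.017.

70.02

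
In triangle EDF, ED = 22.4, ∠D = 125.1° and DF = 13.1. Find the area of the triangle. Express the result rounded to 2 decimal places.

120.04

Area = ½·ED·DF·sin D ≈ 120.04.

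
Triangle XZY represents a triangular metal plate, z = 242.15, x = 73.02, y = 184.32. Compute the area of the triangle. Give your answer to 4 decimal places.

area ≈ 4683.0970

Semiperimeter s = (73.02 + 242.15 + 184.32)/2 = 249.75.
Heron's formula: area = √(249.75·176.73·7.595·65.425) ≈ 4683.1.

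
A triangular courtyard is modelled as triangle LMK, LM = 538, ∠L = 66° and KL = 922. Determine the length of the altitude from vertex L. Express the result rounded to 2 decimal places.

By the law of cosines, MK² = KL² + LM² − 2·KL·LM·cos L = 7.3602e+05, so MK ≈ 857.91.
Area = ½·KL·LM·sin L ≈ 2.2658e+05.
The altitude from L has length 2·area/MK ≈ 528.2.

528.20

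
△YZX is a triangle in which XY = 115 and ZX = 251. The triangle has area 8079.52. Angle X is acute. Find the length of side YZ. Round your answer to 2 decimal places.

168.49

From area = ½·ZX·XY·sin X, we get sin X = 2·area/(ZX·XY) ≈ 0.55981.
Taking the acute solution, ∠X ≈ 34.04°.
Law of cosines then gives YZ ≈ 168.49.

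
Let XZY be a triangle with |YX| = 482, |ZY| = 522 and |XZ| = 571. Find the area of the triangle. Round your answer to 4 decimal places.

117595.8787

Semiperimeter s = (522 + 482 + 571)/2 = 787.5.
Heron's formula: area = √(787.5·265.5·305.5·216.5) ≈ 1.176e+05.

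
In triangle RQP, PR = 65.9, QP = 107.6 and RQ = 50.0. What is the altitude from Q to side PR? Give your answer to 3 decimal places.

h_Q ≈ 34.776

Semiperimeter s = (107.6 + 65.9 + 50)/2 = 111.75.
Heron's formula: area = √(111.75·4.15·45.85·61.75) ≈ 1145.9.
The altitude from Q has length 2·area/PR ≈ 34.776.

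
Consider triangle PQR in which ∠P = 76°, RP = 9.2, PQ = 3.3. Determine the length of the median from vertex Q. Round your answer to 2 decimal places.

m_Q ≈ 4.97

By the law of cosines, QR² = RP² + PQ² − 2·RP·PQ·cos P = 80.841, so QR ≈ 8.9911.
Median from Q: ½√(2·PQ² + 2·QR² − RP²) ≈ 4.9704.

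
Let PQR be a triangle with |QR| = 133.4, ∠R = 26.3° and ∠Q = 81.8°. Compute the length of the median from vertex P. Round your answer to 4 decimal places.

m_P ≈ 84.4539

The third angle is ∠P = 180° − ∠Q − ∠R = 71.90°.
Law of sines: |RP| = |QR|·sin Q/sin P ≈ 138.91.
Law of sines: |PQ| = |QR|·sin R/sin P ≈ 62.183.
Median from P: ½√(2·|RP|² + 2·|PQ|² − |QR|²) ≈ 84.454.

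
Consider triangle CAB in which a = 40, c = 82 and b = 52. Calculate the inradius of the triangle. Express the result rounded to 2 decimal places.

9.72

Semiperimeter s = (82 + 40 + 52)/2 = 87.
Heron's formula: area = √(87·5·47·35) ≈ 845.92.
Inradius = area/s = 845.92/87 ≈ 9.7232.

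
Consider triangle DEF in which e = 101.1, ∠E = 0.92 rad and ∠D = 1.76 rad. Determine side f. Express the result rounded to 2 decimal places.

56.60

The third angle is ∠F = π − ∠D − ∠E = 0.462 rad.
Law of sines: f = e·sin F/sin E ≈ 56.595.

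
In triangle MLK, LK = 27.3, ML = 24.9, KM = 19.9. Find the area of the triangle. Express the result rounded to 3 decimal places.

area ≈ 238.331

Semiperimeter s = (27.3 + 19.9 + 24.9)/2 = 36.05.
Heron's formula: area = √(36.05·8.75·16.15·11.15) ≈ 238.33.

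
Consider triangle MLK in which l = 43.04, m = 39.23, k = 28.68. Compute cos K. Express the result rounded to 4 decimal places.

cos K ≈ 0.7607

By the law of cosines, cos K = (m² + l² − k²) / (2·m·l) ≈ 0.76072, so ∠K ≈ 40.47°.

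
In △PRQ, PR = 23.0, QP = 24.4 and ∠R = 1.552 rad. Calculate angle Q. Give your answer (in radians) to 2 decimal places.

1.23

Law of sines: sin Q = PR·sin R/QP ≈ 0.94246.
Since QP ≥ PR, only the acute value applies: ∠Q ≈ 1.230 rad.
Then ∠P = π − ∠R − ∠Q ≈ 0.360 rad.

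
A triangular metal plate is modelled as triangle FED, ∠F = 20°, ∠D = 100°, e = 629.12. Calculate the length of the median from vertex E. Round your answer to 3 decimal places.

m_E ≈ 433.385

The third angle is ∠E = 180° − ∠D − ∠F = 60.00°.
Law of sines: f = e·sin F/sin E ≈ 248.46.
Law of sines: d = e·sin D/sin E ≈ 715.41.
Median from E: ½√(2·d² + 2·f² − e²) ≈ 433.39.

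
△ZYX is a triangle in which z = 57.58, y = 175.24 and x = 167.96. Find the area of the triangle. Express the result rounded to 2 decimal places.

Semiperimeter s = (57.58 + 175.24 + 167.96)/2 = 200.39.
Heron's formula: area = √(200.39·142.81·25.15·32.43) ≈ 4831.3.

area ≈ 4831.25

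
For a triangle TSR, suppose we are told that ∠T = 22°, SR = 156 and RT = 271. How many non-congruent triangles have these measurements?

2

RT·sin T = 271·sin(22°) ≈ 101.5.
Since RT sin T < SR < RT (101.5 < 156 < 271), two triangles exist.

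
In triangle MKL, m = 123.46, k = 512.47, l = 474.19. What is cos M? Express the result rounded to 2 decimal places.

By the law of cosines, cos M = (k² + l² − m²) / (2·k·l) ≈ 0.97165, so ∠M ≈ 13.67°.

0.97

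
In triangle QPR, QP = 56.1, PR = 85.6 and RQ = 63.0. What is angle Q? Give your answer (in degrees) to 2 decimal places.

By the law of cosines, cos Q = (RQ² + QP² − PR²) / (2·RQ·QP) ≈ -0.02987, so ∠Q ≈ 91.71°.

91.71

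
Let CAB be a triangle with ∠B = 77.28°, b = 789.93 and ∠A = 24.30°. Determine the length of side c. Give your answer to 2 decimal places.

The third angle is ∠C = 180° − ∠A − ∠B = 78.42°.
Law of sines: c = b·sin C/sin B ≈ 793.32.

793.32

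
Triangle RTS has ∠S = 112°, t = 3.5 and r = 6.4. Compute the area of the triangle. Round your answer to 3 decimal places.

area ≈ 10.384

Area = ½·r·t·sin S ≈ 10.384.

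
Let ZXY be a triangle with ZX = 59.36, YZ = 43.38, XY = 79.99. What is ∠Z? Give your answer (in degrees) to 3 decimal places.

By the law of cosines, cos Z = (YZ² + ZX² − XY²) / (2·YZ·ZX) ≈ -0.19281, so ∠Z ≈ 101.12°.

∠Z ≈ 101.117°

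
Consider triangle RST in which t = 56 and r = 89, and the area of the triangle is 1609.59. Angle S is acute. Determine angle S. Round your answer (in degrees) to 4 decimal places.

From area = ½·t·r·sin S, we get sin S = 2·area/(t·r) ≈ 0.64590.
Taking the acute solution, ∠S ≈ 40.23°.

∠S ≈ 40.2334°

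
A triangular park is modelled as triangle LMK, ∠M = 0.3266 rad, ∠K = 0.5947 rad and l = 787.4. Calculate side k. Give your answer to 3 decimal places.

The third angle is ∠L = π − ∠M − ∠K = 2.2203 rad.
Law of sines: k = l·sin K/sin L ≈ 553.94.

553.937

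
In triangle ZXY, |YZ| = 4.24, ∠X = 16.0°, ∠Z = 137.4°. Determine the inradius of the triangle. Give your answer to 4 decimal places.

The third angle is ∠Y = 180° − ∠Z − ∠X = 26.60°.
Law of sines: |XY| = |YZ|·sin Z/sin X ≈ 10.412.
Law of sines: |ZX| = |YZ|·sin Y/sin X ≈ 6.8877.
Area = ½·|YZ|·|XY|·sin Y ≈ 9.8836.
Semiperimeter s = (10.412+4.24+6.8877)/2 = 10.77.
Inradius = area/s = 9.8836/10.77 ≈ 0.91771.

0.9177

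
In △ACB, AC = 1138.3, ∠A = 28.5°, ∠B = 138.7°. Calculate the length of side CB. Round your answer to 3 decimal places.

822.952

The third angle is ∠C = 180° − ∠B − ∠A = 12.80°.
Law of sines: CB = AC·sin A/sin B ≈ 822.95.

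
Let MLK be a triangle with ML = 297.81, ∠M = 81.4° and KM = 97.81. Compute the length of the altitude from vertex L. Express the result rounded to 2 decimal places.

By the law of cosines, LK² = KM² + ML² − 2·KM·ML·cos M = 89546, so LK ≈ 299.24.
Area = ½·KM·ML·sin M ≈ 14401.
The altitude from L has length 2·area/KM ≈ 294.46.

h_L ≈ 294.46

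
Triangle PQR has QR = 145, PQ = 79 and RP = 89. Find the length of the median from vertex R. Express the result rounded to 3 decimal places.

m_R ≈ 113.634

Median from R: ½√(2·QR² + 2·RP² − PQ²) ≈ 113.63.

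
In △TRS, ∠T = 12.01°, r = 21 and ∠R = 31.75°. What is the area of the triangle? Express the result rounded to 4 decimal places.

The third angle is ∠S = 180° − ∠T − ∠R = 136.24°.
Law of sines: t = r·sin T/sin R ≈ 8.3041.
Law of sines: s = r·sin S/sin R ≈ 27.602.
Area = ½·r·t·sin S ≈ 60.306.

60.3061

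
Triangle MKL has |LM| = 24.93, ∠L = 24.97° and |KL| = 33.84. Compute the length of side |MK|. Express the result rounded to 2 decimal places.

By the law of cosines, |MK|² = |KL|² + |LM|² − 2·|KL|·|LM|·cos L = 237.1, so |MK| ≈ 15.398.

15.40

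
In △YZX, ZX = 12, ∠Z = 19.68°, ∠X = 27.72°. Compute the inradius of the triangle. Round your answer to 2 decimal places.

r ≈ 1.22

The third angle is ∠Y = 180° − ∠Z − ∠X = 132.60°.
Law of sines: XY = ZX·sin Z/sin Y ≈ 5.49.
Law of sines: YZ = ZX·sin X/sin Y ≈ 7.583.
Area = ½·ZX·XY·sin X ≈ 15.322.
Semiperimeter s = (12+5.49+7.583)/2 = 12.537.
Inradius = area/s = 15.322/12.537 ≈ 1.2222.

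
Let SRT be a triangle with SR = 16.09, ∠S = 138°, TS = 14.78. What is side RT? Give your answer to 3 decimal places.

28.823

By the law of cosines, RT² = TS² + SR² − 2·TS·SR·cos S = 830.79, so RT ≈ 28.823.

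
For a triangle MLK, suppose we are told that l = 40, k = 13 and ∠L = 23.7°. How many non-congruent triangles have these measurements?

1

k·sin L = 13·sin(23.7°) ≈ 5.225.
Since l ≥ k, exactly one triangle exists.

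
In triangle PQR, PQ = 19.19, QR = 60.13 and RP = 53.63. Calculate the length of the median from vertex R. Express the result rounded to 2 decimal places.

Median from R: ½√(2·QR² + 2·RP² − PQ²) ≈ 56.159.

m_R ≈ 56.16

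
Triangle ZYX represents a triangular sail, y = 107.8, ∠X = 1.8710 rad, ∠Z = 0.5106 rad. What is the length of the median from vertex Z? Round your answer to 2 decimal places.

The third angle is ∠Y = π − ∠X − ∠Z = 0.7600 rad.
Law of sines: z = y·sin Z/sin Y ≈ 76.471.
Law of sines: x = y·sin X/sin Y ≈ 149.48.
Median from Z: ½√(2·y² + 2·x² − z²) ≈ 124.58.

m_Z ≈ 124.58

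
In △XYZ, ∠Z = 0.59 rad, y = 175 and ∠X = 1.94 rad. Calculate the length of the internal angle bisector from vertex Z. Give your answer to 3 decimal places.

t_Z ≈ 207.272

The third angle is ∠Y = π − ∠Z − ∠X = 0.612 rad.
Law of sines: x = y·sin X/sin Y ≈ 284.25.
Law of sines: z = y·sin Z/sin Y ≈ 169.57.
The bisector from Z has length 2·x·y·cos(∠Z/2)/(x+y) ≈ 207.27.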